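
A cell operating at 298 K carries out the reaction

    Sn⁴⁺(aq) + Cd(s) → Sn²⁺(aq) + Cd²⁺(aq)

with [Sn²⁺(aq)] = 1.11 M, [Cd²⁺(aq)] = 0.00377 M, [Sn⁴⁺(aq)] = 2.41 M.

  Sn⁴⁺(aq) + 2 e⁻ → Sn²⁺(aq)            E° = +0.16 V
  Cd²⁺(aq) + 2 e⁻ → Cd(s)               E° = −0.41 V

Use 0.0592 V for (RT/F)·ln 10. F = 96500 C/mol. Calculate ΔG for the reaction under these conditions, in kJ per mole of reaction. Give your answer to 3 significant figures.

−126 kJ/mol

E°cell = +0.16 − (−0.41) = +0.57 V; the balanced reaction transfers n = 2 electrons.
The reaction quotient is ([Sn²⁺(aq)]·[Cd²⁺(aq)]) / [Sn⁴⁺(aq)] = 0.00174; by Nernst, E = +0.57 − (0.0592/2)(−2.760) = +0.6517 V.
Finally ΔG = −nFE = −(2)(96500 C/mol)(+0.6517 V) = −126 kJ/mol.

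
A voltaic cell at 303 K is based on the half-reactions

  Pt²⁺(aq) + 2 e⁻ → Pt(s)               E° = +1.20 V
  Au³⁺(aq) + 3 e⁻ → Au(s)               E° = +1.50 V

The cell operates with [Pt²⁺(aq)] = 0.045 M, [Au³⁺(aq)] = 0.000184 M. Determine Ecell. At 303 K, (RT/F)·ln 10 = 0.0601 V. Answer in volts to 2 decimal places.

+0.27 V

The Au³⁺/Au couple has the more positive E°, so it is the cathode; Pt²⁺/Pt is the anode.
The standard potential is +1.50 − (+1.20) = +0.30 V and the balanced reaction transfers n = 6 electrons.
Balancing gives 2 Au³⁺(aq) + 3 Pt(s) → 2 Au(s) + 3 Pt²⁺(aq); hence Q = [Pt²⁺(aq)]^3 / [Au³⁺(aq)]^2 = 2.69×10^3 (log Q = 3.430).
Applying E = E° − (RT ln10/nF)·log Q gives +0.30 − (0.0601/6)(3.430) = +0.27 V.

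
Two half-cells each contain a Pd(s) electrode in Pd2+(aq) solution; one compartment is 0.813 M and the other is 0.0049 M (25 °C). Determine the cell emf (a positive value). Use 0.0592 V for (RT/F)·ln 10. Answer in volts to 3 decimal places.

0.066 V

For a concentration cell E°cell = 0, since both electrodes use the same couple.
The compartment with the higher Pd2+(aq) concentration (0.813 M) acts as the cathode; ions are reduced there and produced at the dilute (0.0049 M) anode.
With n = 2, Ecell = −(0.0592/2)·log([dilute]/[conc]) = −(0.0592/2)·log(0.0049/0.813) = +0.066 V.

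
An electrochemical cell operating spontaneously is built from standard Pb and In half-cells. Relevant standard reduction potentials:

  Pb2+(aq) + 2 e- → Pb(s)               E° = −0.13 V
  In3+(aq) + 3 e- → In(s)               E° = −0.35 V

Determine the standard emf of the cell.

The Pb²⁺/Pb couple has the higher E°, so Pb ion is reduced (cathode) and In is oxidized (anode).
E°cell = E°(cathode) − E°(anode) = −0.13 − (−0.35) = +0.22 V.

+0.22 V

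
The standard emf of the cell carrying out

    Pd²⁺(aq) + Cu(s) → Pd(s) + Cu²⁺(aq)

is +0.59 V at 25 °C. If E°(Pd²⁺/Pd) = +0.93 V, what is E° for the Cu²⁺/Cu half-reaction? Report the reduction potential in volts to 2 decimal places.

In the reaction as written the Pd²⁺/Pd couple is reduced (cathode) and Cu²⁺/Cu is oxidized (anode), so E°cell = E°(Pd²⁺/Pd) − E°(Cu²⁺/Cu).
E°(Cu²⁺/Cu) = E°(cathode) − E°cell = +0.93 − (+0.59) = +0.34 V.

+0.34 V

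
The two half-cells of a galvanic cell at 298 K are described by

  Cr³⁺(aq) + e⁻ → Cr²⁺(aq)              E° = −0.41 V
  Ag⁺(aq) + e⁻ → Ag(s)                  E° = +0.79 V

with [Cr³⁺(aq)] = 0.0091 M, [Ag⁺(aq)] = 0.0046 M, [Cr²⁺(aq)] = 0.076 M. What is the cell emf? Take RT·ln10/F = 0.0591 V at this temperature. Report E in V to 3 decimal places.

+1.116 V

Since E°(Ag⁺/Ag) > E°(Cr³⁺/Cr²⁺), Ag⁺/Ag serves as the cathode.
E°cell = E°cat − E°an = +0.79 − (−0.41) = +1.20 V; n = 1.
The balanced reaction is Ag⁺(aq) + Cr²⁺(aq) → Ag(s) + Cr³⁺(aq), so Q = [Cr³⁺(aq)] / ([Ag⁺(aq)]·[Cr²⁺(aq)]) = 26 and log Q = 1.415.
Applying E = E° − (RT ln10/nF)·log Q gives +1.20 − (0.0591/1)(1.415) = +1.116 V.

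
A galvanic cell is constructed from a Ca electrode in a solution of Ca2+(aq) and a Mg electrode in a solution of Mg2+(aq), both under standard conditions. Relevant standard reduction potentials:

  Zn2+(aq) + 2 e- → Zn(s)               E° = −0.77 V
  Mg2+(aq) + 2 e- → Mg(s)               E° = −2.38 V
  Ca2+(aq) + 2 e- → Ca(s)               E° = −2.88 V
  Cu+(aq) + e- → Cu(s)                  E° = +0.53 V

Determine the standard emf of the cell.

+0.50 V

Of the two couples in this cell, the one with the more positive reduction potential is reduced at the cathode: here that is Mg²⁺/Mg (−2.38 V); Ca²⁺/Ca (−2.88 V) is the anode.
E°cell = E°(cathode) − E°(anode) = −2.38 − (−2.88) = +0.50 V.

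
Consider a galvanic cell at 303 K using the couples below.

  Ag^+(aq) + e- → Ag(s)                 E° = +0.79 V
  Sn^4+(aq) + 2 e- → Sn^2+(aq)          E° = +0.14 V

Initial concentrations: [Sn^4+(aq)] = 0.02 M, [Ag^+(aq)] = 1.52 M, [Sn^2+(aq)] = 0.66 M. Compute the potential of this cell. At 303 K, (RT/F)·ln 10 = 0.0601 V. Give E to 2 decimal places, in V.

Since E°(Ag⁺/Ag) > E°(Sn⁴⁺/Sn²⁺), Ag⁺/Ag serves as the cathode.
The standard potential is +0.79 − (+0.14) = +0.65 V and the balanced reaction transfers n = 2 electrons.
For the overall reaction 2 Ag^+(aq) + Sn^2+(aq) → 2 Ag(s) + Sn^4+(aq), Q = [Sn^4+(aq)] / ([Ag^+(aq)]^2·[Sn^2+(aq)]) = 0.0131, giving log Q = −1.882.
Applying E = E° − (RT ln10/nF)·log Q gives +0.65 − (0.0601/2)(−1.882) = +0.71 V.

+0.71 V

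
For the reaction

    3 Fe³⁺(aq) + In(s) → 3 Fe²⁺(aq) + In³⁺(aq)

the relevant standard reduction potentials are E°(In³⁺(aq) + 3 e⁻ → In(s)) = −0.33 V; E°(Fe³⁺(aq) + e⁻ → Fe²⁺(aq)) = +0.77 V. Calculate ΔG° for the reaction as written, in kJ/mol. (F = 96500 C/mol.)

−318 kJ/mol

In the reaction as written Fe³⁺(aq) is reduced, so the Fe³⁺/Fe²⁺ couple is the cathode and In³⁺/In is the anode.
E°cell = +0.77 − (−0.33) = +1.10 V; balancing electrons gives n = 3.
ΔG° = −nFE°cell = −(3)(96500)(+1.10) J/mol = −318 kJ/mol.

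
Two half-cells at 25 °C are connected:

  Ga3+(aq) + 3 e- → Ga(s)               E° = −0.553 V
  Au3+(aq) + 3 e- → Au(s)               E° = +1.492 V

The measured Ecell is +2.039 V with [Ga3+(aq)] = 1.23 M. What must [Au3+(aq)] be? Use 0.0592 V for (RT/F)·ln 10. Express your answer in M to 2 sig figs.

0.61 M

With Au³⁺/Au at the cathode and Ga³⁺/Ga at the anode, E°cell = +1.492 − (−0.553) = +2.045 V (n = 3).
From the Nernst equation, log Q = n(E° − E)/0.0592 = 3·(+2.045 − (+2.039))/0.0592 = 0.304.
Balancing electrons gives Au3+(aq) + Ga(s) → Au(s) + Ga3+(aq); thus Q = [Ga3+(aq)] / [Au3+(aq)].
Substituting the known concentrations and solving, log [Au3+(aq)] = −0.214 and [Au3+(aq)] = 0.61 M.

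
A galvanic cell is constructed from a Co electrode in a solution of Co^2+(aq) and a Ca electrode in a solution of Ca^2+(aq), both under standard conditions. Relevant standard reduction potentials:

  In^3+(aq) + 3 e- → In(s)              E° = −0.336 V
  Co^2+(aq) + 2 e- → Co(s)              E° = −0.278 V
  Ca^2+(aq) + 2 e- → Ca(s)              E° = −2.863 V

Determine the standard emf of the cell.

+2.585 V

Of the two couples in this cell, the one with the more positive reduction potential is reduced at the cathode: here that is Co²⁺/Co (−0.278 V); Ca²⁺/Ca (−2.863 V) is the anode.
E°cell = E°(cathode) − E°(anode) = −0.278 − (−2.863) = +2.585 V.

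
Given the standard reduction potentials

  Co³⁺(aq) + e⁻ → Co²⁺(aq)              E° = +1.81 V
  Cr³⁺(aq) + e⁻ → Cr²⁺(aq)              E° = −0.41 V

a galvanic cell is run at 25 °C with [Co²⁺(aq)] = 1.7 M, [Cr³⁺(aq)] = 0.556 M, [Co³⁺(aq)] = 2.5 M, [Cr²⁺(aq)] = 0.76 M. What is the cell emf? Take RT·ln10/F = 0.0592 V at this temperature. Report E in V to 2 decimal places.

Co³⁺/Co²⁺ is reduced (cathode, E° = +1.81 V) and Cr³⁺/Cr²⁺ is oxidized (anode).
E°cell = +1.81 − (−0.41) = +2.22 V, with n = 1 electron transferred.
The balanced reaction is Co³⁺(aq) + Cr²⁺(aq) → Co²⁺(aq) + Cr³⁺(aq), so Q = ([Co²⁺(aq)]·[Cr³⁺(aq)]) / ([Co³⁺(aq)]·[Cr²⁺(aq)]) = 0.497 and log Q = −0.303.
E = E° − (0.0592/n)·log Q = +2.22 − (0.0592/1)(−0.303) = +2.24 V.

+2.24 V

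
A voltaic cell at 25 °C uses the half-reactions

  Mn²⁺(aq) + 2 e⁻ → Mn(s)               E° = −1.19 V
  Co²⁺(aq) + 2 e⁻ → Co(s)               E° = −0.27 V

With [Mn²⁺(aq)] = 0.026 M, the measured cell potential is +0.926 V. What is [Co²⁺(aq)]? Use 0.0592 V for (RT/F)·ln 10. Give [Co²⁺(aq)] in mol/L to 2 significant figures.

With Co²⁺/Co at the cathode and Mn²⁺/Mn at the anode, E°cell = −0.27 − (−1.19) = +0.92 V (n = 2).
Since E = E° − (0.0592/n)·log Q, log Q = n(E° − E)/0.0592 = −0.203.
Balancing electrons gives Co²⁺(aq) + Mn(s) → Co(s) + Mn²⁺(aq); thus Q = [Mn²⁺(aq)] / [Co²⁺(aq)].
Solving for the unknown gives log [Co²⁺(aq)] = −1.382, so [Co²⁺(aq)] ≈ 0.041 M.

0.041 M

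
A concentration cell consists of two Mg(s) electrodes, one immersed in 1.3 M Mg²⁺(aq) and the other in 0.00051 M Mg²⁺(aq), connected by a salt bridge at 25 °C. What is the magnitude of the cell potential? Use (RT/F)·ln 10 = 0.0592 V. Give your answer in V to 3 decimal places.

For a concentration cell E°cell = 0, since both electrodes use the same couple.
The compartment with the higher Mg²⁺(aq) concentration (1.3 M) acts as the cathode; ions are reduced there and produced at the dilute (0.00051 M) anode.
With n = 2, Ecell = −(0.0592/2)·log([dilute]/[conc]) = −(0.0592/2)·log(0.00051/1.3) = +0.101 V.

0.101 V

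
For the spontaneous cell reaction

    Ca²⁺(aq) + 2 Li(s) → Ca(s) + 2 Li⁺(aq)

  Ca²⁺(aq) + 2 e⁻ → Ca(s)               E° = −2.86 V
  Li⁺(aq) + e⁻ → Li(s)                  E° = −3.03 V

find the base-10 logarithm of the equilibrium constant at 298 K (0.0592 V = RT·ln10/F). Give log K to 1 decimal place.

log K = 5.7

The Ca²⁺/Ca couple is reduced (cathode); E°cell = −2.86 − (−3.03) = +0.17 V with n = 2.
At equilibrium E = 0, so log K = nE°cell / 0.0592 = (2)(+0.17) / 0.0592 = 5.7.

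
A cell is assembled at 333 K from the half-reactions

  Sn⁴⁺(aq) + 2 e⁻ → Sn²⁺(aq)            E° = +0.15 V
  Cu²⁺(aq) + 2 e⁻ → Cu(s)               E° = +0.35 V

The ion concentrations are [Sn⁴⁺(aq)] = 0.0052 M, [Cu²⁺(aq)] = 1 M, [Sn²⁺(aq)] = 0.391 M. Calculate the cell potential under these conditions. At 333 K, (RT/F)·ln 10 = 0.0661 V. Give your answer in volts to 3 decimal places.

The Cu²⁺/Cu couple has the more positive E°, so it is the cathode; Sn⁴⁺/Sn²⁺ is the anode.
The standard potential is +0.35 − (+0.15) = +0.20 V and the balanced reaction transfers n = 2 electrons.
For the overall reaction Cu²⁺(aq) + Sn²⁺(aq) → Cu(s) + Sn⁴⁺(aq), Q = [Sn⁴⁺(aq)] / ([Cu²⁺(aq)]·[Sn²⁺(aq)]) = 0.0133, giving log Q = −1.876.
E = E° − (0.0661/n)·log Q = +0.20 − (0.0661/2)(−1.876) = +0.262 V.

+0.262 V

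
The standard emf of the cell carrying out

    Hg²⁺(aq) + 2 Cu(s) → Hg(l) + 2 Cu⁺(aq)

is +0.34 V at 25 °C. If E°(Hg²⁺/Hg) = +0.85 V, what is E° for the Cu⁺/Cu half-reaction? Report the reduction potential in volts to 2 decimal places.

In the reaction as written the Hg²⁺/Hg couple is reduced (cathode) and Cu⁺/Cu is oxidized (anode), so E°cell = E°(Hg²⁺/Hg) − E°(Cu⁺/Cu).
E°(Cu⁺/Cu) = E°(cathode) − E°cell = +0.85 − (+0.34) = +0.51 V.

+0.51 V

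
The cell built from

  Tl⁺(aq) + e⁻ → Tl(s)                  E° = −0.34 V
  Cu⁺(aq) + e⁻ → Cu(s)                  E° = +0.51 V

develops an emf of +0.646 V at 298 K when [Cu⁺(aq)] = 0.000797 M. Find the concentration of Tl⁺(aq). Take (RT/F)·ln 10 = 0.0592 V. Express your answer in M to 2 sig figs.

2.2 M

With Cu⁺/Cu at the cathode and Tl⁺/Tl at the anode, E°cell = +0.51 − (−0.34) = +0.85 V (n = 1).
Since E = E° − (0.0592/n)·log Q, log Q = n(E° − E)/0.0592 = 3.446.
Balancing electrons gives Cu⁺(aq) + Tl(s) → Cu(s) + Tl⁺(aq); thus Q = [Tl⁺(aq)] / [Cu⁺(aq)].
Solving for the unknown gives log [Tl⁺(aq)] = 0.347, so [Tl⁺(aq)] ≈ 2.2 M.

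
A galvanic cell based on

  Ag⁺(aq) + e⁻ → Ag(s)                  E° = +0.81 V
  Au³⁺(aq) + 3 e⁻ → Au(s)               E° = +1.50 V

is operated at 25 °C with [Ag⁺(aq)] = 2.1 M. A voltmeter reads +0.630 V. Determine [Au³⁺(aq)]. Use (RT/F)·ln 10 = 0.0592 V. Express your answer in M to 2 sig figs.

0.0084 M

With Au³⁺/Au at the cathode and Ag⁺/Ag at the anode, E°cell = +1.50 − (+0.81) = +0.69 V (n = 3).
Rearranging E = E° − (0.0592/n)·log Q gives log Q = 3(+0.69 − (+0.630))/0.0592 = 3.041.
For Au³⁺(aq) + 3 Ag(s) → Au(s) + 3 Ag⁺(aq), the reaction quotient is Q = [Ag⁺(aq)]^3 / [Au³⁺(aq)].
Substituting the known concentrations and solving, log [Au³⁺(aq)] = −2.074 and [Au³⁺(aq)] = 0.0084 M.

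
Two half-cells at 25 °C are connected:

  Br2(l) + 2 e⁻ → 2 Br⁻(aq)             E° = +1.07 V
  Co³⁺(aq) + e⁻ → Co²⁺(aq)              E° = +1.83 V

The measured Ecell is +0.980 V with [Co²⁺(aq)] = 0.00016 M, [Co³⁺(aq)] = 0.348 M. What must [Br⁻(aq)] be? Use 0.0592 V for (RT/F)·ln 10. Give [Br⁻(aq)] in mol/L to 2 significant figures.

The Co³⁺/Co²⁺ couple has the larger reduction potential, so it is the cathode: E°cell = +1.83 − (+1.07) = +0.76 V and n = 2.
From the Nernst equation, log Q = n(E° − E)/0.0592 = 2·(+0.76 − (+0.980))/0.0592 = −7.432.
The balanced reaction is 2 Co³⁺(aq) + 2 Br⁻(aq) → 2 Co²⁺(aq) + Br2(l), so Q = [Co²⁺(aq)]^2 / ([Co³⁺(aq)]^2·[Br⁻(aq)]^2).
Solving for the unknown gives log [Br⁻(aq)] = 0.379, so [Br⁻(aq)] ≈ 2.4 M.

2.4 M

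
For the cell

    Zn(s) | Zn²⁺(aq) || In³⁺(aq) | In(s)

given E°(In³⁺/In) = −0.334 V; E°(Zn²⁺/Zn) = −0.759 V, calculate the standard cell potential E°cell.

+0.425 V

By convention the left-hand electrode in cell notation is the anode (oxidation) and the right-hand electrode is the cathode (reduction).
E°cell = E°(right) − E°(left) = −0.334 − (−0.759) = +0.425 V.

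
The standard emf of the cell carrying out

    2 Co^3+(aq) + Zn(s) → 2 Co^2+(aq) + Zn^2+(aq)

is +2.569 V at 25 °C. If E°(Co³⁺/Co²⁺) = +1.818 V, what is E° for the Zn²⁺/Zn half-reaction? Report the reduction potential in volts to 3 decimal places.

In the reaction as written the Co³⁺/Co²⁺ couple is reduced (cathode) and Zn²⁺/Zn is oxidized (anode), so E°cell = E°(Co³⁺/Co²⁺) − E°(Zn²⁺/Zn).
E°(Zn²⁺/Zn) = E°(cathode) − E°cell = +1.818 − (+2.569) = −0.751 V.

−0.751 V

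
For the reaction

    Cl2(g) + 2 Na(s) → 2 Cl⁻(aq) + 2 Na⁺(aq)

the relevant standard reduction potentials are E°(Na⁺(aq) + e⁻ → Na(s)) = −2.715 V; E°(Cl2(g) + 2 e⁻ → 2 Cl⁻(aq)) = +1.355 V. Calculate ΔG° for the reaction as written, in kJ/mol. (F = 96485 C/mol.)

−785 kJ/mol

In the reaction as written Cl2(g) is reduced, so the Cl₂/Cl⁻ couple is the cathode and Na⁺/Na is the anode.
E°cell = +1.355 − (−2.715) = +4.070 V; balancing electrons gives n = 2.
ΔG° = −nFE°cell = −(2)(96485)(+4.070) J/mol = −785 kJ/mol.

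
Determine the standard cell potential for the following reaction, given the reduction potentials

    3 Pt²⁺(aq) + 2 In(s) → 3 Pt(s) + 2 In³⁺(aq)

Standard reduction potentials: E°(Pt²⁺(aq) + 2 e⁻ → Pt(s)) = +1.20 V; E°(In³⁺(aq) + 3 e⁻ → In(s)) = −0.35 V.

In the reaction as written, Pt²⁺(aq) is reduced (cathode) and In³⁺(aq) is produced by oxidation at the anode.
E°cell = E°(cathode) − E°(anode) = +1.20 − (−0.35) = +1.55 V.
The positive value indicates the reaction is spontaneous as written.

+1.55 V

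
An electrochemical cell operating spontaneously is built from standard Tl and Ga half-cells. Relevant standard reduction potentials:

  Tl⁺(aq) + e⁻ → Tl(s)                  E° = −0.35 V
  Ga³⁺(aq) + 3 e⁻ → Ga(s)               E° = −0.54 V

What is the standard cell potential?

Of the two couples in this cell, the one with the more positive reduction potential is reduced at the cathode: here that is Tl⁺/Tl (−0.35 V); Ga³⁺/Ga (−0.54 V) is the anode.
E°cell = E°(cathode) − E°(anode) = −0.35 − (−0.54) = +0.19 V.

+0.19 V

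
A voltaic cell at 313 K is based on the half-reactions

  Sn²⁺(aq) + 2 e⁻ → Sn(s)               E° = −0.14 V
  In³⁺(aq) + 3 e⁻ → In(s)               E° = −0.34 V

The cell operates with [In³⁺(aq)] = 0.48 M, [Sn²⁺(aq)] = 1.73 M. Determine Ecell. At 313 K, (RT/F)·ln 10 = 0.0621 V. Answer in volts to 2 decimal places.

The Sn²⁺/Sn couple has the more positive E°, so it is the cathode; In³⁺/In is the anode.
E°cell = −0.14 − (−0.34) = +0.20 V, with n = 6 electrons transferred.
The balanced reaction is 3 Sn²⁺(aq) + 2 In(s) → 3 Sn(s) + 2 In³⁺(aq), so Q = [In³⁺(aq)]^2 / [Sn²⁺(aq)]^3 = 0.0445 and log Q = −1.352.
E = E° − (0.0621/n)·log Q = +0.20 − (0.0621/6)(−1.352) = +0.21 V.

+0.21 V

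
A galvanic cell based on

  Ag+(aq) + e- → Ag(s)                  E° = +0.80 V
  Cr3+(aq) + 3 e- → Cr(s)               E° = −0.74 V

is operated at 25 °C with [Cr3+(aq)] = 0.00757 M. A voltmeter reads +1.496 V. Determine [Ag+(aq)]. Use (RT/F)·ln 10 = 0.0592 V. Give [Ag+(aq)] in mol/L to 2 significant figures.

0.035 M

Ag⁺/Ag is the cathode (higher E°); E°cell = +0.80 − (−0.74) = +1.54 V with n = 3.
Since E = E° − (0.0592/n)·log Q, log Q = n(E° − E)/0.0592 = 2.230.
For 3 Ag+(aq) + Cr(s) → 3 Ag(s) + Cr3+(aq), the reaction quotient is Q = [Cr3+(aq)] / [Ag+(aq)]^3.
Solving for the unknown gives log [Ag+(aq)] = −1.450, so [Ag+(aq)] ≈ 0.035 M.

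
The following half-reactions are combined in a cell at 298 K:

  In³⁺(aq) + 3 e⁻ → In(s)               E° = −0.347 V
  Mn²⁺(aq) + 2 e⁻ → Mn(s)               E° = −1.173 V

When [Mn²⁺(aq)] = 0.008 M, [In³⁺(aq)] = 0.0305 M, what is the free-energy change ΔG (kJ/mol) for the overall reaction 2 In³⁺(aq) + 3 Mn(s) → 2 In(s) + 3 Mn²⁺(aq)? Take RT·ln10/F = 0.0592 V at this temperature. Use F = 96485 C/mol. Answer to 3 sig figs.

E°cell = −0.347 − (−1.173) = +0.826 V; the balanced reaction transfers n = 6 electrons.
The reaction quotient is [Mn²⁺(aq)]^3 / [In³⁺(aq)]^2 = 0.00055; by Nernst, E = +0.826 − (0.0592/6)(−3.259) = +0.8582 V.
ΔG = −nFE = −(6)(96485)(+0.8582) J/mol = −497 kJ/mol.

−497 kJ/mol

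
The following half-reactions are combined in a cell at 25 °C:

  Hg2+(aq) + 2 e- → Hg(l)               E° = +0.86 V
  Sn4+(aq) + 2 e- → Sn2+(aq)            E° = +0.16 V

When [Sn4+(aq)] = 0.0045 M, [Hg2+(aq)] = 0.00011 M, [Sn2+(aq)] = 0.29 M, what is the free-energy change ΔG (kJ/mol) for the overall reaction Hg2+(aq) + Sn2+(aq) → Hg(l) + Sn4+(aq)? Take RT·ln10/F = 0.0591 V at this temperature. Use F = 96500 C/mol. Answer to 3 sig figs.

−123 kJ/mol

The standard cell potential is +0.86 − (+0.16) = +0.70 V, with n = 2 electrons in the balanced equation.
Here Q = [Sn4+(aq)] / ([Hg2+(aq)]·[Sn2+(aq)]) = 141 (log Q = 2.149), giving E = +0.70 − (0.0591/2)·(2.149) = +0.6365 V.
Then ΔG = −nFE = −2 × 96500 × +0.6365 J/mol = −123 kJ/mol.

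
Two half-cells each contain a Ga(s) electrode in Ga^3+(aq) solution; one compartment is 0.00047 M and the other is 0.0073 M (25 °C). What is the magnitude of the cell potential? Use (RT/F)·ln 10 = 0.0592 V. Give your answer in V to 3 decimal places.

For a concentration cell E°cell = 0, since both electrodes use the same couple.
The compartment with the higher Ga^3+(aq) concentration (0.0073 M) acts as the cathode; ions are reduced there and produced at the dilute (0.00047 M) anode.
With n = 3, Ecell = −(0.0592/3)·log([dilute]/[conc]) = −(0.0592/3)·log(0.00047/0.0073) = +0.024 V.

0.024 V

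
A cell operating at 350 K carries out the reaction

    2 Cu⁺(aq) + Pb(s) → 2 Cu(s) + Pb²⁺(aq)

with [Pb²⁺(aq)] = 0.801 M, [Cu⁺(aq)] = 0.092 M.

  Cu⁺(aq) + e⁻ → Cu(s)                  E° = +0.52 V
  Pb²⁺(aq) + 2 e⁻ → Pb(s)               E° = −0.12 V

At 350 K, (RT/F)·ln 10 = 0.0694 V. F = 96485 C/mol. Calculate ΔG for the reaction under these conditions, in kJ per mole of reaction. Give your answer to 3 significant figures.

−110 kJ/mol

E°cell = +0.52 − (−0.12) = +0.64 V; the balanced reaction transfers n = 2 electrons.
The reaction quotient is [Pb²⁺(aq)] / [Cu⁺(aq)]^2 = 94.6; by Nernst, E = +0.64 − (0.0694/2)(1.976) = +0.5714 V.
Finally ΔG = −nFE = −(2)(96485 C/mol)(+0.5714 V) = −110 kJ/mol.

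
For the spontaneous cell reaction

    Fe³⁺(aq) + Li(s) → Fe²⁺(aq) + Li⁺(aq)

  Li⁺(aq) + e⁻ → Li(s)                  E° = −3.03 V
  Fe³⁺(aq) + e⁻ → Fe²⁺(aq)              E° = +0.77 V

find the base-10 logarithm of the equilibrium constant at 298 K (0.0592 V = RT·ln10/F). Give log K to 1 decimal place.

The Fe³⁺/Fe²⁺ couple is reduced (cathode); E°cell = +0.77 − (−3.03) = +3.80 V with n = 1.
At equilibrium E = 0, so log K = nE°cell / 0.0592 = (1)(+3.80) / 0.0592 = 64.2.

log K = 64.2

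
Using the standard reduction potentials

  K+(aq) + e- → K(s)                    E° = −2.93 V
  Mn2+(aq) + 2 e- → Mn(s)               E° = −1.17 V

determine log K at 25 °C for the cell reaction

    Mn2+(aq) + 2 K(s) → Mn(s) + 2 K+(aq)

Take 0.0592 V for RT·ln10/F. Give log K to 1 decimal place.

log K = 59.5

The Mn²⁺/Mn couple is reduced (cathode); E°cell = −1.17 − (−2.93) = +1.76 V with n = 2.
At equilibrium E = 0, so log K = nE°cell / 0.0592 = (2)(+1.76) / 0.0592 = 59.5.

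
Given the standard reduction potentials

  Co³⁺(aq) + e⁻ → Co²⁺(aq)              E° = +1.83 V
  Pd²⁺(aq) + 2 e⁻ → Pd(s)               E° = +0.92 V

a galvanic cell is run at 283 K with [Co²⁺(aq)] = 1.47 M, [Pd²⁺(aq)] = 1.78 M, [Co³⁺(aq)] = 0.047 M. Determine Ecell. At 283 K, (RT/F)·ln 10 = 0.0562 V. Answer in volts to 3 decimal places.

+0.819 V

The Co³⁺/Co²⁺ couple has the more positive E°, so it is the cathode; Pd²⁺/Pd is the anode.
The standard potential is +1.83 − (+0.92) = +0.91 V and the balanced reaction transfers n = 2 electrons.
The balanced reaction is 2 Co³⁺(aq) + Pd(s) → 2 Co²⁺(aq) + Pd²⁺(aq), so Q = ([Co²⁺(aq)]^2·[Pd²⁺(aq)]) / [Co³⁺(aq)]^2 = 1.74×10^3 and log Q = 3.241.
Applying E = E° − (RT ln10/nF)·log Q gives +0.91 − (0.0562/2)(3.241) = +0.819 V.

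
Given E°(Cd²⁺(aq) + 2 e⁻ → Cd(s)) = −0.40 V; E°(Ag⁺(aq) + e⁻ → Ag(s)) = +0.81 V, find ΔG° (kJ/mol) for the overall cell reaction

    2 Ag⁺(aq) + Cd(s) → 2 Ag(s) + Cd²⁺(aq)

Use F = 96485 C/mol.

−233 kJ/mol

In the reaction as written Ag⁺(aq) is reduced, so the Ag⁺/Ag couple is the cathode and Cd²⁺/Cd is the anode.
E°cell = +0.81 − (−0.40) = +1.21 V; balancing electrons gives n = 2.
ΔG° = −nFE°cell = −(2)(96485)(+1.21) J/mol = −233 kJ/mol.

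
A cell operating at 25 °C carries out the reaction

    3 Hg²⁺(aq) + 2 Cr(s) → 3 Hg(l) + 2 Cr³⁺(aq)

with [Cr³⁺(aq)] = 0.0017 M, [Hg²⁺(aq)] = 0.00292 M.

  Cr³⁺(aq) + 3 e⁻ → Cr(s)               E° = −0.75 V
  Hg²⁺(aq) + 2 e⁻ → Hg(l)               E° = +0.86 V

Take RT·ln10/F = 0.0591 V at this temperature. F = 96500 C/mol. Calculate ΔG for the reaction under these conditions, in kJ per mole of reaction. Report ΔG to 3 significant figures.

With Hg²⁺/Hg reduced at the cathode, E°cell = +0.86 − (−0.75) = +1.61 V and n = 6.
The reaction quotient is [Cr³⁺(aq)]^2 / [Hg²⁺(aq)]^3 = 116; by Nernst, E = +1.61 − (0.0591/6)(2.065) = +1.5897 V.
Finally ΔG = −nFE = −(6)(96500 C/mol)(+1.5897 V) = −920 kJ/mol.

−920 kJ/mol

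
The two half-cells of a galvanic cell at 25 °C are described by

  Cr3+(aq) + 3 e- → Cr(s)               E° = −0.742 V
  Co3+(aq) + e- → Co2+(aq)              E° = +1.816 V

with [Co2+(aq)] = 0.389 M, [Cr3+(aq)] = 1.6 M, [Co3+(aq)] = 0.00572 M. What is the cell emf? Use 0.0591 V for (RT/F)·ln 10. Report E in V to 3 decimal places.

The Co³⁺/Co²⁺ couple has the more positive E°, so it is the cathode; Cr³⁺/Cr is the anode.
The standard potential is +1.816 − (−0.742) = +2.558 V and the balanced reaction transfers n = 3 electrons.
Balancing gives 3 Co3+(aq) + Cr(s) → 3 Co2+(aq) + Cr3+(aq); hence Q = ([Co2+(aq)]^3·[Cr3+(aq)]) / [Co3+(aq)]^3 = 5.03×10^5 (log Q = 5.702).
By the Nernst equation, E = +2.558 − (0.0591/3)·(5.702) = +2.446 V.

+2.446 V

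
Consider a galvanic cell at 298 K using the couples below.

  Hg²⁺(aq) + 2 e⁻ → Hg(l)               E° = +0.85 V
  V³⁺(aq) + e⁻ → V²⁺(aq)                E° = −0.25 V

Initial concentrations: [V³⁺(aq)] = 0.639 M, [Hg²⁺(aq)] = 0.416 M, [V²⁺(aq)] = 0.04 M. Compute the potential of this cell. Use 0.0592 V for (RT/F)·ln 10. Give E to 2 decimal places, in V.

+1.02 V

Hg²⁺/Hg is reduced (cathode, E° = +0.85 V) and V³⁺/V²⁺ is oxidized (anode).
E°cell = +0.85 − (−0.25) = +1.10 V, with n = 2 electrons transferred.
For the overall reaction Hg²⁺(aq) + 2 V²⁺(aq) → Hg(l) + 2 V³⁺(aq), Q = [V³⁺(aq)]^2 / ([Hg²⁺(aq)]·[V²⁺(aq)]^2) = 613, giving log Q = 2.788.
E = E° − (0.0592/n)·log Q = +1.10 − (0.0592/2)(2.788) = +1.02 V.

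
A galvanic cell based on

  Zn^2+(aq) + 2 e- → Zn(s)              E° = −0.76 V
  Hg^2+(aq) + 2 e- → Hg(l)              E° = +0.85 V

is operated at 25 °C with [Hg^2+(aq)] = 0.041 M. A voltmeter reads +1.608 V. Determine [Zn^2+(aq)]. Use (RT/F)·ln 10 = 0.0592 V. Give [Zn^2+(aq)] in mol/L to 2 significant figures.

0.048 M

The Hg²⁺/Hg couple has the larger reduction potential, so it is the cathode: E°cell = +0.85 − (−0.76) = +1.61 V and n = 2.
From the Nernst equation, log Q = n(E° − E)/0.0592 = 2·(+1.61 − (+1.608))/0.0592 = 0.068.
Balancing electrons gives Hg^2+(aq) + Zn(s) → Hg(l) + Zn^2+(aq); thus Q = [Zn^2+(aq)] / [Hg^2+(aq)].
Substituting the known concentrations and solving, log [Zn^2+(aq)] = −1.319 and [Zn^2+(aq)] = 0.048 M.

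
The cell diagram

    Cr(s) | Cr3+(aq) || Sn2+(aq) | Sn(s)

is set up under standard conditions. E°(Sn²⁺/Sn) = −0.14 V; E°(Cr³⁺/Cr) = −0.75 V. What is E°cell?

+0.61 V

By convention the left-hand electrode in cell notation is the anode (oxidation) and the right-hand electrode is the cathode (reduction).
E°cell = E°(right) − E°(left) = −0.14 − (−0.75) = +0.61 V.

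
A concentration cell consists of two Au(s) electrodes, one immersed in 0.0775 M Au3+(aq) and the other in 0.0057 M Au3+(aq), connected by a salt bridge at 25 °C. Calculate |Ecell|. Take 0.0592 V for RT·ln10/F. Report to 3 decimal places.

0.022 V

For a concentration cell E°cell = 0, since both electrodes use the same couple.
The compartment with the higher Au3+(aq) concentration (0.0775 M) acts as the cathode; ions are reduced there and produced at the dilute (0.0057 M) anode.
With n = 3, Ecell = −(0.0592/3)·log([dilute]/[conc]) = −(0.0592/3)·log(0.0057/0.0775) = +0.022 V.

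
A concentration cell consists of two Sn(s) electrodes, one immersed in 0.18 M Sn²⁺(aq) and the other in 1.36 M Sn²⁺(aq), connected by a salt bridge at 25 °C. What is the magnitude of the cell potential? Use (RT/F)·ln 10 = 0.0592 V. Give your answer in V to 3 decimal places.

For a concentration cell E°cell = 0, since both electrodes use the same couple.
The compartment with the higher Sn²⁺(aq) concentration (1.36 M) acts as the cathode; ions are reduced there and produced at the dilute (0.18 M) anode.
With n = 2, Ecell = −(0.0592/2)·log([dilute]/[conc]) = −(0.0592/2)·log(0.18/1.36) = +0.026 V.

0.026 V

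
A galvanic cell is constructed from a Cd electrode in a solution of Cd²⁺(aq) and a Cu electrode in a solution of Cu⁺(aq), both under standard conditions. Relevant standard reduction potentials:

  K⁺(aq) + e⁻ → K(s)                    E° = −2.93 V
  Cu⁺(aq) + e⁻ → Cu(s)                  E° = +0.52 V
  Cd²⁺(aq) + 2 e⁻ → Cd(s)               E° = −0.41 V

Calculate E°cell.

Of the two couples in this cell, the one with the more positive reduction potential is reduced at the cathode: here that is Cu⁺/Cu (+0.52 V); Cd²⁺/Cd (−0.41 V) is the anode.
E°cell = E°(cathode) − E°(anode) = +0.52 − (−0.41) = +0.93 V.

+0.93 V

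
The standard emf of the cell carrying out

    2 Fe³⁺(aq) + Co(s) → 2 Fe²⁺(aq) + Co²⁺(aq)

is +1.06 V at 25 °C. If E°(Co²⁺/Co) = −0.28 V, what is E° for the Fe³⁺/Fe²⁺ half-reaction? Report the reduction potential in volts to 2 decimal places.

In the reaction as written the Fe³⁺/Fe²⁺ couple is reduced (cathode) and Co²⁺/Co is oxidized (anode), so E°cell = E°(Fe³⁺/Fe²⁺) − E°(Co²⁺/Co).
E°(Fe³⁺/Fe²⁺) = E°cell + E°(anode) = +1.06 + (−0.28) = +0.78 V.

+0.78 V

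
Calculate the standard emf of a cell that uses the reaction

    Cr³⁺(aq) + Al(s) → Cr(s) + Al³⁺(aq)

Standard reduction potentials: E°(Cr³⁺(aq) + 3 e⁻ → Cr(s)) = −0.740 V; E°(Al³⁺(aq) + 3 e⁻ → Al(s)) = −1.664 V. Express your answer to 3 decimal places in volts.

In the reaction as written, Cr³⁺(aq) is reduced (cathode) and Al³⁺(aq) is produced by oxidation at the anode.
E°cell = E°(cathode) − E°(anode) = −0.740 − (−1.664) = +0.924 V.
The positive value indicates the reaction is spontaneous as written.

+0.924 V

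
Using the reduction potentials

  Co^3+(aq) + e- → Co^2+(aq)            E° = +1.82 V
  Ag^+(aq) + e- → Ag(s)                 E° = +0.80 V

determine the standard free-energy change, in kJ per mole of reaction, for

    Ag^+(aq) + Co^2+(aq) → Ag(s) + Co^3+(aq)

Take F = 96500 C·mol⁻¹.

+98.4 kJ/mol

In the reaction as written Ag^+(aq) is reduced, so the Ag⁺/Ag couple is the cathode and Co³⁺/Co²⁺ is the anode.
E°cell = +0.80 − (+1.82) = −1.02 V; balancing electrons gives n = 1.
ΔG° = −nFE°cell = −(1)(96500)(−1.02) J/mol = +98.4 kJ/mol.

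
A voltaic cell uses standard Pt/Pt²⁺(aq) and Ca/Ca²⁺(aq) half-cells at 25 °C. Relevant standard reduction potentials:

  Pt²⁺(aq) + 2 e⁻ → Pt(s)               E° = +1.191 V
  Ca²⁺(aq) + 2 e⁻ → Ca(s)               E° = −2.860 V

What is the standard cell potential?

The Pt²⁺/Pt couple has the higher E°, so Pt ion is reduced (cathode) and Ca is oxidized (anode).
E°cell = E°(cathode) − E°(anode) = +1.191 − (−2.860) = +4.051 V.

+4.051 V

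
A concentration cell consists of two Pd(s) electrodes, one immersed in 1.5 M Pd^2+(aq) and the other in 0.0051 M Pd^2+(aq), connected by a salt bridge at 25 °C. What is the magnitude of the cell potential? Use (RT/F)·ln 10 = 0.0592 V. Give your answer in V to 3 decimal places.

For a concentration cell E°cell = 0, since both electrodes use the same couple.
The compartment with the higher Pd^2+(aq) concentration (1.5 M) acts as the cathode; ions are reduced there and produced at the dilute (0.0051 M) anode.
With n = 2, Ecell = −(0.0592/2)·log([dilute]/[conc]) = −(0.0592/2)·log(0.0051/1.5) = +0.073 V.

0.073 V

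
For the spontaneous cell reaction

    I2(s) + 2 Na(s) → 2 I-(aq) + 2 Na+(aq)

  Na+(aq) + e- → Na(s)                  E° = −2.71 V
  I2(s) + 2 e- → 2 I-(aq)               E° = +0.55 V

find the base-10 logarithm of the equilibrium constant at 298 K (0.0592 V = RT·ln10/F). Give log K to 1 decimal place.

log K = 110.1

The I₂/I⁻ couple is reduced (cathode); E°cell = +0.55 − (−2.71) = +3.26 V with n = 2.
At equilibrium E = 0, so log K = nE°cell / 0.0592 = (2)(+3.26) / 0.0592 = 110.1.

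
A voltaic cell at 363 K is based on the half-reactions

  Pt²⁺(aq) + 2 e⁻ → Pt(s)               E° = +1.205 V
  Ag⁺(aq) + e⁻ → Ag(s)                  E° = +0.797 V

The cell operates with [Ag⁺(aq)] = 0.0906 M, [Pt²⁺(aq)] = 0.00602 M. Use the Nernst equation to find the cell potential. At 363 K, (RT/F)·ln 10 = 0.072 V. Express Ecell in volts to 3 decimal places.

+0.403 V

The Pt²⁺/Pt couple has the more positive E°, so it is the cathode; Ag⁺/Ag is the anode.
E°cell = +1.205 − (+0.797) = +0.408 V, with n = 2 electrons transferred.
The balanced reaction is Pt²⁺(aq) + 2 Ag(s) → Pt(s) + 2 Ag⁺(aq), so Q = [Ag⁺(aq)]^2 / [Pt²⁺(aq)] = 1.36 and log Q = 0.135.
By the Nernst equation, E = +0.408 − (0.072/2)·(0.135) = +0.403 V.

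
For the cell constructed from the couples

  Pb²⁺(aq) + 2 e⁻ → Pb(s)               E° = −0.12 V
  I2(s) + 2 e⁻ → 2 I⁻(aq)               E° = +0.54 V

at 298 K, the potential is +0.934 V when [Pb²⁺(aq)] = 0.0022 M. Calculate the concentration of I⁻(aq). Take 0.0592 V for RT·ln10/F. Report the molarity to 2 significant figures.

The I₂/I⁻ couple has the larger reduction potential, so it is the cathode: E°cell = +0.54 − (−0.12) = +0.66 V and n = 2.
Since E = E° − (0.0592/n)·log Q, log Q = n(E° − E)/0.0592 = −9.257.
Balancing electrons gives I2(s) + Pb(s) → 2 I⁻(aq) + Pb²⁺(aq); thus Q = [I⁻(aq)]^2·[Pb²⁺(aq)].
Isolating [I⁻(aq)] in Q = 10^{−9.257} yields log [I⁻(aq)] = −3.300, i.e. 0.00050 M.

0.00050 M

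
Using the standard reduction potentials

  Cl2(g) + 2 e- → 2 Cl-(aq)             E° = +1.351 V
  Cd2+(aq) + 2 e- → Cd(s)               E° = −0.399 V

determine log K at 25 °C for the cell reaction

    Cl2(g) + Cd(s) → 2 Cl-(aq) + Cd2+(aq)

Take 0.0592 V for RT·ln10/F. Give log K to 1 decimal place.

The Cl₂/Cl⁻ couple is reduced (cathode); E°cell = +1.351 − (−0.399) = +1.750 V with n = 2.
At equilibrium E = 0, so log K = nE°cell / 0.0592 = (2)(+1.750) / 0.0592 = 59.1.

log K = 59.1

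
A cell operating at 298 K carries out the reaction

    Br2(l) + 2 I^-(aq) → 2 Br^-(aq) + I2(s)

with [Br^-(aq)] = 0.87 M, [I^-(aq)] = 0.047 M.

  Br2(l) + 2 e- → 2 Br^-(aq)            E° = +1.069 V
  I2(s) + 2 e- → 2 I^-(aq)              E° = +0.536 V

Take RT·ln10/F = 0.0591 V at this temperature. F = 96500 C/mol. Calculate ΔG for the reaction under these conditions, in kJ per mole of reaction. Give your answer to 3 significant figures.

With Br₂/Br⁻ reduced at the cathode, E°cell = +1.069 − (+0.536) = +0.533 V and n = 2.
The reaction quotient is [Br^-(aq)]^2 / [I^-(aq)]^2 = 343; by Nernst, E = +0.533 − (0.0591/2)(2.535) = +0.4581 V.
ΔG = −nFE = −(2)(96500)(+0.4581) J/mol = −88.4 kJ/mol.

−88.4 kJ/mol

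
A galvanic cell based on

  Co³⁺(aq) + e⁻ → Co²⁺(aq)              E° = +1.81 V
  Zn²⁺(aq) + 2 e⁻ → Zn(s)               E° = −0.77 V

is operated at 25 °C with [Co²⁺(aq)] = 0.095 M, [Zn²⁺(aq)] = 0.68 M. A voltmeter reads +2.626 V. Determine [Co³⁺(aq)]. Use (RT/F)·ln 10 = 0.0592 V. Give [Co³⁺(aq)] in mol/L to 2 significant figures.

The Co³⁺/Co²⁺ couple has the larger reduction potential, so it is the cathode: E°cell = +1.81 − (−0.77) = +2.58 V and n = 2.
Since E = E° − (0.0592/n)·log Q, log Q = n(E° − E)/0.0592 = −1.554.
For 2 Co³⁺(aq) + Zn(s) → 2 Co²⁺(aq) + Zn²⁺(aq), the reaction quotient is Q = ([Co²⁺(aq)]^2·[Zn²⁺(aq)]) / [Co³⁺(aq)]^2.
Isolating [Co³⁺(aq)] in Q = 10^{−1.554} yields log [Co³⁺(aq)] = −0.329, i.e. 0.47 M.

0.47 M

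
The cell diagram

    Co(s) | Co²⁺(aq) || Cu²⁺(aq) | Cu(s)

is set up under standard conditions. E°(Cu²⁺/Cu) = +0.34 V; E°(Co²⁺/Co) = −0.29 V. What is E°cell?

By convention the left-hand electrode in cell notation is the anode (oxidation) and the right-hand electrode is the cathode (reduction).
E°cell = E°(right) − E°(left) = +0.34 − (−0.29) = +0.63 V.

+0.63 V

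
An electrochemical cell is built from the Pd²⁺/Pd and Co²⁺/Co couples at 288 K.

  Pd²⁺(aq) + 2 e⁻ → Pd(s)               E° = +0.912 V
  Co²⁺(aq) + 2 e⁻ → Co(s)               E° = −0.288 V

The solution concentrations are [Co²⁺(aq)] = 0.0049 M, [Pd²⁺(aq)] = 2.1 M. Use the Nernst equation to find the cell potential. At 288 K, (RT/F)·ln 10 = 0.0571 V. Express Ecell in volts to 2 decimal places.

Since E°(Pd²⁺/Pd) > E°(Co²⁺/Co), Pd²⁺/Pd serves as the cathode.
The standard potential is +0.912 − (−0.288) = +1.200 V and the balanced reaction transfers n = 2 electrons.
For the overall reaction Pd²⁺(aq) + Co(s) → Pd(s) + Co²⁺(aq), Q = [Co²⁺(aq)] / [Pd²⁺(aq)] = 0.00233, giving log Q = −2.632.
E = E° − (0.0571/n)·log Q = +1.200 − (0.0571/2)(−2.632) = +1.28 V.

+1.28 V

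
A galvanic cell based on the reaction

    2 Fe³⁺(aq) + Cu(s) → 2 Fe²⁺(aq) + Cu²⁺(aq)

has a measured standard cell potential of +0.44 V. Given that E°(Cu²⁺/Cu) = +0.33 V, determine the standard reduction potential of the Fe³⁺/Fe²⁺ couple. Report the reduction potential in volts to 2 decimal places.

+0.77 V

In the reaction as written the Fe³⁺/Fe²⁺ couple is reduced (cathode) and Cu²⁺/Cu is oxidized (anode), so E°cell = E°(Fe³⁺/Fe²⁺) − E°(Cu²⁺/Cu).
E°(Fe³⁺/Fe²⁺) = E°cell + E°(anode) = +0.44 + (+0.33) = +0.77 V.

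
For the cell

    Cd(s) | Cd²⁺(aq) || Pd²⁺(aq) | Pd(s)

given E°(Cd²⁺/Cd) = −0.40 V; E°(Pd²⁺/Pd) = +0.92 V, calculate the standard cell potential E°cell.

+1.32 V

By convention the left-hand electrode in cell notation is the anode (oxidation) and the right-hand electrode is the cathode (reduction).
E°cell = E°(right) − E°(left) = +0.92 − (−0.40) = +1.32 V.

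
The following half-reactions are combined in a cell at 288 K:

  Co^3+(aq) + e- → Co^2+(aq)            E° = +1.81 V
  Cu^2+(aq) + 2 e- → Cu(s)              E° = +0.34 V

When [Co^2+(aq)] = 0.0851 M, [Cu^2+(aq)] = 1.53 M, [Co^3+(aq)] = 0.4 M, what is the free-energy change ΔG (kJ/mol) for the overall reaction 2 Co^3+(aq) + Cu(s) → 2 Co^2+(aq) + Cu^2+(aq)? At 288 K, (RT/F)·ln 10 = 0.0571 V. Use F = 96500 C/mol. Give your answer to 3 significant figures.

−290 kJ/mol

The standard cell potential is +1.81 − (+0.34) = +1.47 V, with n = 2 electrons in the balanced equation.
Q = ([Co^2+(aq)]^2·[Cu^2+(aq)]) / [Co^3+(aq)]^2 = 0.0693, so log Q = −1.160 and E = +1.47 − (0.0571/2)(−1.160) = +1.5031 V.
Then ΔG = −nFE = −2 × 96500 × +1.5031 J/mol = −290 kJ/mol.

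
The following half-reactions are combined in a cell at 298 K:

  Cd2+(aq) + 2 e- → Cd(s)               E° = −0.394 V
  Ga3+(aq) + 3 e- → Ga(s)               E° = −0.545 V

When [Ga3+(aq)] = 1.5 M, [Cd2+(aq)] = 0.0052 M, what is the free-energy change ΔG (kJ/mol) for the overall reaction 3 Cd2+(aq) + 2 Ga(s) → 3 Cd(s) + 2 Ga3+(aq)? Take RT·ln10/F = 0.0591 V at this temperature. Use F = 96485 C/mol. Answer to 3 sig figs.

−46.3 kJ/mol

With Cd²⁺/Cd reduced at the cathode, E°cell = −0.394 − (−0.545) = +0.151 V and n = 6.
Q = [Ga3+(aq)]^2 / [Cd2+(aq)]^3 = 1.6×10^7, so log Q = 7.204 and E = +0.151 − (0.0591/6)(7.204) = +0.0800 V.
Then ΔG = −nFE = −6 × 96485 × +0.0800 J/mol = −46.3 kJ/mol.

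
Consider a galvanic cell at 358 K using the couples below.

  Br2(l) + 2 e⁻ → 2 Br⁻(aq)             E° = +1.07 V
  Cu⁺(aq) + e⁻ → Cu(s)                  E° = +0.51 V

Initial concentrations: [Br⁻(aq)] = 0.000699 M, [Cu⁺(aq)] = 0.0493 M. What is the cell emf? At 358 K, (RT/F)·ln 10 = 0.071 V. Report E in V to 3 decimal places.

Br₂/Br⁻ is reduced (cathode, E° = +1.07 V) and Cu⁺/Cu is oxidized (anode).
E°cell = +1.07 − (+0.51) = +0.56 V, with n = 2 electrons transferred.
Balancing gives Br2(l) + 2 Cu(s) → 2 Br⁻(aq) + 2 Cu⁺(aq); hence Q = [Br⁻(aq)]^2·[Cu⁺(aq)]^2 = 1.19×10^−9 (log Q = −8.925).
E = E° − (0.071/n)·log Q = +0.56 − (0.071/2)(−8.925) = +0.877 V.

+0.877 V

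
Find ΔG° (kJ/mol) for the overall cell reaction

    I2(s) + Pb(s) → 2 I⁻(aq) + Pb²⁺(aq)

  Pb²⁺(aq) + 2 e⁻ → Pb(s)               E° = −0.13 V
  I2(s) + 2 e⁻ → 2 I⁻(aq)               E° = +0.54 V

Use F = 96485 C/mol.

−129 kJ/mol

In the reaction as written I2(s) is reduced, so the I₂/I⁻ couple is the cathode and Pb²⁺/Pb is the anode.
E°cell = +0.54 − (−0.13) = +0.67 V; balancing electrons gives n = 2.
ΔG° = −nFE°cell = −(2)(96485)(+0.67) J/mol = −129 kJ/mol.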